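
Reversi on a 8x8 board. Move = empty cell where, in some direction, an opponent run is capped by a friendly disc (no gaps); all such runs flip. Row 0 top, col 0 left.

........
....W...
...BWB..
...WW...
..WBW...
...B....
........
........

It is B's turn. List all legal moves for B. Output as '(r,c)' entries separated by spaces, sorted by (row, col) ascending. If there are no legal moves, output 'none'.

Answer: (0,3) (0,5) (3,1) (3,5) (4,1) (4,5)

Derivation:
(0,3): flips 1 -> legal
(0,4): no bracket -> illegal
(0,5): flips 1 -> legal
(1,3): no bracket -> illegal
(1,5): no bracket -> illegal
(2,2): no bracket -> illegal
(3,1): flips 1 -> legal
(3,2): no bracket -> illegal
(3,5): flips 1 -> legal
(4,1): flips 1 -> legal
(4,5): flips 2 -> legal
(5,1): no bracket -> illegal
(5,2): no bracket -> illegal
(5,4): no bracket -> illegal
(5,5): no bracket -> illegal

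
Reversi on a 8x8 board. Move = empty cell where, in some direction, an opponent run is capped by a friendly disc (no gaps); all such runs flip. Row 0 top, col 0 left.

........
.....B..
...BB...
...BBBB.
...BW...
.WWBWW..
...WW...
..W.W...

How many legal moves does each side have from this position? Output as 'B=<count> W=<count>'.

Answer: B=8 W=8

Derivation:
-- B to move --
(4,0): no bracket -> illegal
(4,1): no bracket -> illegal
(4,2): no bracket -> illegal
(4,5): flips 1 -> legal
(4,6): no bracket -> illegal
(5,0): flips 2 -> legal
(5,6): flips 2 -> legal
(6,0): no bracket -> illegal
(6,1): flips 1 -> legal
(6,2): no bracket -> illegal
(6,5): flips 1 -> legal
(6,6): flips 2 -> legal
(7,1): no bracket -> illegal
(7,3): flips 1 -> legal
(7,5): flips 1 -> legal
B mobility = 8
-- W to move --
(0,4): no bracket -> illegal
(0,5): no bracket -> illegal
(0,6): no bracket -> illegal
(1,2): no bracket -> illegal
(1,3): flips 4 -> legal
(1,4): flips 2 -> legal
(1,6): no bracket -> illegal
(2,2): flips 1 -> legal
(2,5): flips 2 -> legal
(2,6): flips 1 -> legal
(2,7): no bracket -> illegal
(3,2): flips 1 -> legal
(3,7): no bracket -> illegal
(4,2): flips 2 -> legal
(4,5): no bracket -> illegal
(4,6): no bracket -> illegal
(4,7): no bracket -> illegal
(6,2): flips 1 -> legal
W mobility = 8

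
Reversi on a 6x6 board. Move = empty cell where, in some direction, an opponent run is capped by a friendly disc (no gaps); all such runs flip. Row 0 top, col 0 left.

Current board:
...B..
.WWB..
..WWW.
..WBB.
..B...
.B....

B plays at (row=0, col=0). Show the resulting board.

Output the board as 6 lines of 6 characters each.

Place B at (0,0); scan 8 dirs for brackets.
Dir NW: edge -> no flip
Dir N: edge -> no flip
Dir NE: edge -> no flip
Dir W: edge -> no flip
Dir E: first cell '.' (not opp) -> no flip
Dir SW: edge -> no flip
Dir S: first cell '.' (not opp) -> no flip
Dir SE: opp run (1,1) (2,2) capped by B -> flip
All flips: (1,1) (2,2)

Answer: B..B..
.BWB..
..BWW.
..WBB.
..B...
.B....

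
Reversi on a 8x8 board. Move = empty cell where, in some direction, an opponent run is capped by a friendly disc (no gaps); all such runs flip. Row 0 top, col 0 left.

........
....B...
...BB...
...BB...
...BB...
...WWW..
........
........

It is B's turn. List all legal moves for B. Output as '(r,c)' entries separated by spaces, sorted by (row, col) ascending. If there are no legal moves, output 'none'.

Answer: (6,2) (6,3) (6,4) (6,5) (6,6)

Derivation:
(4,2): no bracket -> illegal
(4,5): no bracket -> illegal
(4,6): no bracket -> illegal
(5,2): no bracket -> illegal
(5,6): no bracket -> illegal
(6,2): flips 1 -> legal
(6,3): flips 1 -> legal
(6,4): flips 1 -> legal
(6,5): flips 1 -> legal
(6,6): flips 1 -> legal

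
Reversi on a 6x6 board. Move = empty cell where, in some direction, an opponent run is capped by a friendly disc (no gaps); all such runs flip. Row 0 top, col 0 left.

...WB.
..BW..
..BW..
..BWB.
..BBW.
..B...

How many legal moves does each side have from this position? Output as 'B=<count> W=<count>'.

-- B to move --
(0,2): flips 1 -> legal
(1,4): flips 2 -> legal
(2,4): flips 2 -> legal
(3,5): no bracket -> illegal
(4,5): flips 1 -> legal
(5,3): no bracket -> illegal
(5,4): flips 1 -> legal
(5,5): flips 2 -> legal
B mobility = 6
-- W to move --
(0,1): flips 1 -> legal
(0,2): no bracket -> illegal
(0,5): flips 1 -> legal
(1,1): flips 2 -> legal
(1,4): no bracket -> illegal
(1,5): no bracket -> illegal
(2,1): flips 2 -> legal
(2,4): flips 1 -> legal
(2,5): no bracket -> illegal
(3,1): flips 2 -> legal
(3,5): flips 1 -> legal
(4,1): flips 3 -> legal
(4,5): flips 1 -> legal
(5,1): flips 1 -> legal
(5,3): flips 1 -> legal
(5,4): no bracket -> illegal
W mobility = 11

Answer: B=6 W=11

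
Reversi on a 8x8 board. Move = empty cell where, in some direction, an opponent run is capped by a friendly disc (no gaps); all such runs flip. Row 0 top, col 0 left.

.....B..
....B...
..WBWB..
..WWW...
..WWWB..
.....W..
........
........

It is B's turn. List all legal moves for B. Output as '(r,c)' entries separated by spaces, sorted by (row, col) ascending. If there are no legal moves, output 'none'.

(1,1): no bracket -> illegal
(1,2): no bracket -> illegal
(1,3): no bracket -> illegal
(1,5): no bracket -> illegal
(2,1): flips 1 -> legal
(3,1): no bracket -> illegal
(3,5): no bracket -> illegal
(4,1): flips 4 -> legal
(4,6): no bracket -> illegal
(5,1): no bracket -> illegal
(5,2): flips 2 -> legal
(5,3): flips 2 -> legal
(5,4): flips 3 -> legal
(5,6): no bracket -> illegal
(6,4): no bracket -> illegal
(6,5): flips 1 -> legal
(6,6): no bracket -> illegal

Answer: (2,1) (4,1) (5,2) (5,3) (5,4) (6,5)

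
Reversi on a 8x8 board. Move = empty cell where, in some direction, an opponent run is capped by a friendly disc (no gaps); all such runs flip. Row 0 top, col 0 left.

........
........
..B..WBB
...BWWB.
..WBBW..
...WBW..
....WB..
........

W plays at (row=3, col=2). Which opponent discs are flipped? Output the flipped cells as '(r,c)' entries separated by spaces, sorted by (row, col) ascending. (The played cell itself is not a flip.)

Answer: (3,3)

Derivation:
Dir NW: first cell '.' (not opp) -> no flip
Dir N: opp run (2,2), next='.' -> no flip
Dir NE: first cell '.' (not opp) -> no flip
Dir W: first cell '.' (not opp) -> no flip
Dir E: opp run (3,3) capped by W -> flip
Dir SW: first cell '.' (not opp) -> no flip
Dir S: first cell 'W' (not opp) -> no flip
Dir SE: opp run (4,3) (5,4) (6,5), next='.' -> no flip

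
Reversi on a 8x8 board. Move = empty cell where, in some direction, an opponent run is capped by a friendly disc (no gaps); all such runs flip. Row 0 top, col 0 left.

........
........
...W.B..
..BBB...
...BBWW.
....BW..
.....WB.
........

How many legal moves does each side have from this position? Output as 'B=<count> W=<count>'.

-- B to move --
(1,2): flips 1 -> legal
(1,3): flips 1 -> legal
(1,4): flips 1 -> legal
(2,2): no bracket -> illegal
(2,4): no bracket -> illegal
(3,5): no bracket -> illegal
(3,6): flips 1 -> legal
(3,7): no bracket -> illegal
(4,7): flips 2 -> legal
(5,6): flips 2 -> legal
(5,7): no bracket -> illegal
(6,4): flips 1 -> legal
(7,4): no bracket -> illegal
(7,5): no bracket -> illegal
(7,6): flips 1 -> legal
B mobility = 8
-- W to move --
(1,4): no bracket -> illegal
(1,5): no bracket -> illegal
(1,6): no bracket -> illegal
(2,1): flips 3 -> legal
(2,2): flips 2 -> legal
(2,4): no bracket -> illegal
(2,6): no bracket -> illegal
(3,1): no bracket -> illegal
(3,5): no bracket -> illegal
(3,6): no bracket -> illegal
(4,1): flips 1 -> legal
(4,2): flips 2 -> legal
(5,2): no bracket -> illegal
(5,3): flips 3 -> legal
(5,6): no bracket -> illegal
(5,7): no bracket -> illegal
(6,3): flips 1 -> legal
(6,4): no bracket -> illegal
(6,7): flips 1 -> legal
(7,5): no bracket -> illegal
(7,6): no bracket -> illegal
(7,7): flips 1 -> legal
W mobility = 8

Answer: B=8 W=8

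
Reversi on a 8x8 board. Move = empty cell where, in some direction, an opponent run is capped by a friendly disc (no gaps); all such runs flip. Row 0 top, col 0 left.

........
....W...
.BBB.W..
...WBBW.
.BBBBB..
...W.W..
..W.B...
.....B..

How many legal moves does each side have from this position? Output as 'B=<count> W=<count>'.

-- B to move --
(0,3): no bracket -> illegal
(0,4): no bracket -> illegal
(0,5): flips 1 -> legal
(1,3): no bracket -> illegal
(1,5): flips 1 -> legal
(1,6): flips 1 -> legal
(2,4): flips 1 -> legal
(2,6): no bracket -> illegal
(2,7): flips 1 -> legal
(3,2): flips 1 -> legal
(3,7): flips 1 -> legal
(4,6): flips 1 -> legal
(4,7): no bracket -> illegal
(5,1): no bracket -> illegal
(5,2): no bracket -> illegal
(5,4): no bracket -> illegal
(5,6): no bracket -> illegal
(6,1): no bracket -> illegal
(6,3): flips 1 -> legal
(6,5): flips 1 -> legal
(6,6): flips 1 -> legal
(7,1): flips 2 -> legal
(7,2): no bracket -> illegal
(7,3): no bracket -> illegal
B mobility = 12
-- W to move --
(1,0): no bracket -> illegal
(1,1): flips 1 -> legal
(1,2): no bracket -> illegal
(1,3): flips 1 -> legal
(2,0): no bracket -> illegal
(2,4): no bracket -> illegal
(2,6): flips 2 -> legal
(3,0): no bracket -> illegal
(3,1): flips 1 -> legal
(3,2): flips 1 -> legal
(4,0): no bracket -> illegal
(4,6): no bracket -> illegal
(5,0): no bracket -> illegal
(5,1): flips 1 -> legal
(5,2): flips 2 -> legal
(5,4): flips 1 -> legal
(5,6): no bracket -> illegal
(6,3): no bracket -> illegal
(6,5): no bracket -> illegal
(6,6): no bracket -> illegal
(7,3): flips 1 -> legal
(7,4): no bracket -> illegal
(7,6): no bracket -> illegal
W mobility = 9

Answer: B=12 W=9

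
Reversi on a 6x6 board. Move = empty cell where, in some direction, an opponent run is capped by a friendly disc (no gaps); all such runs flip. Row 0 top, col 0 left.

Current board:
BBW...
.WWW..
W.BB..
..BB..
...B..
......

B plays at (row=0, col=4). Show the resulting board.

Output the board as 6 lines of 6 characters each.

Place B at (0,4); scan 8 dirs for brackets.
Dir NW: edge -> no flip
Dir N: edge -> no flip
Dir NE: edge -> no flip
Dir W: first cell '.' (not opp) -> no flip
Dir E: first cell '.' (not opp) -> no flip
Dir SW: opp run (1,3) capped by B -> flip
Dir S: first cell '.' (not opp) -> no flip
Dir SE: first cell '.' (not opp) -> no flip
All flips: (1,3)

Answer: BBW.B.
.WWB..
W.BB..
..BB..
...B..
......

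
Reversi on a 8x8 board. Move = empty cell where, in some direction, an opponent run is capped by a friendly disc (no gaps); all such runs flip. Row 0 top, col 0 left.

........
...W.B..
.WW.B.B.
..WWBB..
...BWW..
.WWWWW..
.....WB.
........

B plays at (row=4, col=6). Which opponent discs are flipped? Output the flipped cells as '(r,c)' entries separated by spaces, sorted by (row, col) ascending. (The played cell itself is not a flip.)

Answer: (4,4) (4,5)

Derivation:
Dir NW: first cell 'B' (not opp) -> no flip
Dir N: first cell '.' (not opp) -> no flip
Dir NE: first cell '.' (not opp) -> no flip
Dir W: opp run (4,5) (4,4) capped by B -> flip
Dir E: first cell '.' (not opp) -> no flip
Dir SW: opp run (5,5), next='.' -> no flip
Dir S: first cell '.' (not opp) -> no flip
Dir SE: first cell '.' (not opp) -> no flip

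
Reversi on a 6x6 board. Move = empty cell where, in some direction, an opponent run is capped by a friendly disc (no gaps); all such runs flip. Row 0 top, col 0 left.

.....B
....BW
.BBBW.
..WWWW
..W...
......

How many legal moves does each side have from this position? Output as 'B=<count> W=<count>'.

-- B to move --
(0,4): no bracket -> illegal
(1,3): no bracket -> illegal
(2,5): flips 2 -> legal
(3,1): no bracket -> illegal
(4,1): flips 1 -> legal
(4,3): flips 2 -> legal
(4,4): flips 3 -> legal
(4,5): flips 1 -> legal
(5,1): no bracket -> illegal
(5,2): flips 2 -> legal
(5,3): no bracket -> illegal
B mobility = 6
-- W to move --
(0,3): no bracket -> illegal
(0,4): flips 1 -> legal
(1,0): flips 1 -> legal
(1,1): flips 1 -> legal
(1,2): flips 2 -> legal
(1,3): flips 2 -> legal
(2,0): flips 3 -> legal
(2,5): no bracket -> illegal
(3,0): no bracket -> illegal
(3,1): no bracket -> illegal
W mobility = 6

Answer: B=6 W=6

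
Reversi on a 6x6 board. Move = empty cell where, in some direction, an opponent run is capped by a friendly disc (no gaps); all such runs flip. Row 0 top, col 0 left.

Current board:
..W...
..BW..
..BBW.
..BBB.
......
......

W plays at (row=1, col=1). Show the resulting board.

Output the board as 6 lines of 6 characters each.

Place W at (1,1); scan 8 dirs for brackets.
Dir NW: first cell '.' (not opp) -> no flip
Dir N: first cell '.' (not opp) -> no flip
Dir NE: first cell 'W' (not opp) -> no flip
Dir W: first cell '.' (not opp) -> no flip
Dir E: opp run (1,2) capped by W -> flip
Dir SW: first cell '.' (not opp) -> no flip
Dir S: first cell '.' (not opp) -> no flip
Dir SE: opp run (2,2) (3,3), next='.' -> no flip
All flips: (1,2)

Answer: ..W...
.WWW..
..BBW.
..BBB.
......
......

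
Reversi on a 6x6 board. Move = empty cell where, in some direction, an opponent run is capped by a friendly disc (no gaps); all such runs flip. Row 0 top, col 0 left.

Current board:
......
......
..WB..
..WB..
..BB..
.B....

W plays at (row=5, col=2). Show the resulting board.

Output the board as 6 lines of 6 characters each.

Answer: ......
......
..WB..
..WB..
..WB..
.BW...

Derivation:
Place W at (5,2); scan 8 dirs for brackets.
Dir NW: first cell '.' (not opp) -> no flip
Dir N: opp run (4,2) capped by W -> flip
Dir NE: opp run (4,3), next='.' -> no flip
Dir W: opp run (5,1), next='.' -> no flip
Dir E: first cell '.' (not opp) -> no flip
Dir SW: edge -> no flip
Dir S: edge -> no flip
Dir SE: edge -> no flip
All flips: (4,2)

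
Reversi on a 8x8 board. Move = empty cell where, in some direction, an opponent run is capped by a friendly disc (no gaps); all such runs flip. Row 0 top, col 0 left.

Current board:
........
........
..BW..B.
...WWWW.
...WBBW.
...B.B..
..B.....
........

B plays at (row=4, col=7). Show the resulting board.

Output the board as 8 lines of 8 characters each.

Place B at (4,7); scan 8 dirs for brackets.
Dir NW: opp run (3,6), next='.' -> no flip
Dir N: first cell '.' (not opp) -> no flip
Dir NE: edge -> no flip
Dir W: opp run (4,6) capped by B -> flip
Dir E: edge -> no flip
Dir SW: first cell '.' (not opp) -> no flip
Dir S: first cell '.' (not opp) -> no flip
Dir SE: edge -> no flip
All flips: (4,6)

Answer: ........
........
..BW..B.
...WWWW.
...WBBBB
...B.B..
..B.....
........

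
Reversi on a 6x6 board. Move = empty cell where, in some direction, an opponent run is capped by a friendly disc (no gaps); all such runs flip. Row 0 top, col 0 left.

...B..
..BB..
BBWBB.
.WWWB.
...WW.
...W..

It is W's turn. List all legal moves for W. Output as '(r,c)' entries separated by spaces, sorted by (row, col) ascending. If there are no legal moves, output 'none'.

(0,1): no bracket -> illegal
(0,2): flips 1 -> legal
(0,4): flips 1 -> legal
(1,0): flips 1 -> legal
(1,1): flips 1 -> legal
(1,4): flips 3 -> legal
(1,5): flips 1 -> legal
(2,5): flips 3 -> legal
(3,0): no bracket -> illegal
(3,5): flips 1 -> legal
(4,5): no bracket -> illegal

Answer: (0,2) (0,4) (1,0) (1,1) (1,4) (1,5) (2,5) (3,5)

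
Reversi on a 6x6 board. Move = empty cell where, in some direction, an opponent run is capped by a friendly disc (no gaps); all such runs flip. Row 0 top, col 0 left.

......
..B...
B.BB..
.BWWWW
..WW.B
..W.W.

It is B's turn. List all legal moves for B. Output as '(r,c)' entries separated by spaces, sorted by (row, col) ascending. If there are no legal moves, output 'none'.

Answer: (2,5) (4,1) (4,4) (5,3)

Derivation:
(2,1): no bracket -> illegal
(2,4): no bracket -> illegal
(2,5): flips 1 -> legal
(4,1): flips 1 -> legal
(4,4): flips 1 -> legal
(5,1): no bracket -> illegal
(5,3): flips 3 -> legal
(5,5): no bracket -> illegal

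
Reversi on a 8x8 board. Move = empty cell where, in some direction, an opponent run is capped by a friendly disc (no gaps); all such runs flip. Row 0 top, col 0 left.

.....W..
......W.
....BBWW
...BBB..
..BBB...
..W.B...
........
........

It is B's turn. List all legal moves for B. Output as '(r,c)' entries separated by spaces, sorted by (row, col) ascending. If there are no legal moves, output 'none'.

(0,4): no bracket -> illegal
(0,6): no bracket -> illegal
(0,7): flips 1 -> legal
(1,4): no bracket -> illegal
(1,5): no bracket -> illegal
(1,7): flips 1 -> legal
(3,6): no bracket -> illegal
(3,7): no bracket -> illegal
(4,1): no bracket -> illegal
(5,1): no bracket -> illegal
(5,3): no bracket -> illegal
(6,1): flips 1 -> legal
(6,2): flips 1 -> legal
(6,3): no bracket -> illegal

Answer: (0,7) (1,7) (6,1) (6,2)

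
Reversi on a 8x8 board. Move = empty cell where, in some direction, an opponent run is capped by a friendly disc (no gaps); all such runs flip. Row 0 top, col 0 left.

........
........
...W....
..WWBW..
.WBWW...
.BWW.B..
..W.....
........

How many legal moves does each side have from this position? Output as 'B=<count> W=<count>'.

Answer: B=12 W=9

Derivation:
-- B to move --
(1,2): flips 1 -> legal
(1,3): no bracket -> illegal
(1,4): no bracket -> illegal
(2,1): no bracket -> illegal
(2,2): flips 3 -> legal
(2,4): flips 1 -> legal
(2,5): no bracket -> illegal
(2,6): no bracket -> illegal
(3,0): no bracket -> illegal
(3,1): flips 3 -> legal
(3,6): flips 1 -> legal
(4,0): flips 1 -> legal
(4,5): flips 2 -> legal
(4,6): no bracket -> illegal
(5,0): no bracket -> illegal
(5,4): flips 3 -> legal
(6,1): flips 2 -> legal
(6,3): no bracket -> illegal
(6,4): flips 1 -> legal
(7,1): no bracket -> illegal
(7,2): flips 2 -> legal
(7,3): flips 1 -> legal
B mobility = 12
-- W to move --
(2,4): flips 1 -> legal
(2,5): flips 1 -> legal
(3,1): flips 1 -> legal
(4,0): flips 1 -> legal
(4,5): flips 1 -> legal
(4,6): no bracket -> illegal
(5,0): flips 1 -> legal
(5,4): no bracket -> illegal
(5,6): no bracket -> illegal
(6,0): flips 2 -> legal
(6,1): flips 1 -> legal
(6,4): no bracket -> illegal
(6,5): no bracket -> illegal
(6,6): flips 1 -> legal
W mobility = 9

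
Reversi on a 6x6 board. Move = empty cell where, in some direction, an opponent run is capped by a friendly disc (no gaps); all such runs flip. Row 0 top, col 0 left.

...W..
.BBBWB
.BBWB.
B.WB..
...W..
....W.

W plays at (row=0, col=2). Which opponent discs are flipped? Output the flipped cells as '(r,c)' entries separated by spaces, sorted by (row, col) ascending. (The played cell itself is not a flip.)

Answer: (1,2) (2,2)

Derivation:
Dir NW: edge -> no flip
Dir N: edge -> no flip
Dir NE: edge -> no flip
Dir W: first cell '.' (not opp) -> no flip
Dir E: first cell 'W' (not opp) -> no flip
Dir SW: opp run (1,1), next='.' -> no flip
Dir S: opp run (1,2) (2,2) capped by W -> flip
Dir SE: opp run (1,3) (2,4), next='.' -> no flip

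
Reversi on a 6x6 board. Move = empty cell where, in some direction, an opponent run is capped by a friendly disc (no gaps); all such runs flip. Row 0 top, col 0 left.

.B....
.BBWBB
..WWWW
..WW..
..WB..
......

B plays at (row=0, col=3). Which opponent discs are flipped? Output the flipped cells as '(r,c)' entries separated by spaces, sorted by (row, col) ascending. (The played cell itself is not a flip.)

Answer: (1,3) (2,3) (3,3)

Derivation:
Dir NW: edge -> no flip
Dir N: edge -> no flip
Dir NE: edge -> no flip
Dir W: first cell '.' (not opp) -> no flip
Dir E: first cell '.' (not opp) -> no flip
Dir SW: first cell 'B' (not opp) -> no flip
Dir S: opp run (1,3) (2,3) (3,3) capped by B -> flip
Dir SE: first cell 'B' (not opp) -> no flip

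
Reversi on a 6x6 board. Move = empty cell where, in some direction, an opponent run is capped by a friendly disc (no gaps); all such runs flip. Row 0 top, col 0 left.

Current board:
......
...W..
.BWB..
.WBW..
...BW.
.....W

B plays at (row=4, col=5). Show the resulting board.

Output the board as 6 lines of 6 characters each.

Place B at (4,5); scan 8 dirs for brackets.
Dir NW: first cell '.' (not opp) -> no flip
Dir N: first cell '.' (not opp) -> no flip
Dir NE: edge -> no flip
Dir W: opp run (4,4) capped by B -> flip
Dir E: edge -> no flip
Dir SW: first cell '.' (not opp) -> no flip
Dir S: opp run (5,5), next=edge -> no flip
Dir SE: edge -> no flip
All flips: (4,4)

Answer: ......
...W..
.BWB..
.WBW..
...BBB
.....W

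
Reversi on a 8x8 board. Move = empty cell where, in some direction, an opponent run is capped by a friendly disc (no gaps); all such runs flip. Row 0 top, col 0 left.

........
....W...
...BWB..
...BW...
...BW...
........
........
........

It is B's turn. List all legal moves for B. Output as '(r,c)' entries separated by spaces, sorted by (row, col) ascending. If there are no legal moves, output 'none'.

Answer: (0,3) (0,5) (1,5) (3,5) (4,5) (5,5)

Derivation:
(0,3): flips 1 -> legal
(0,4): no bracket -> illegal
(0,5): flips 1 -> legal
(1,3): no bracket -> illegal
(1,5): flips 1 -> legal
(3,5): flips 1 -> legal
(4,5): flips 2 -> legal
(5,3): no bracket -> illegal
(5,4): no bracket -> illegal
(5,5): flips 1 -> legal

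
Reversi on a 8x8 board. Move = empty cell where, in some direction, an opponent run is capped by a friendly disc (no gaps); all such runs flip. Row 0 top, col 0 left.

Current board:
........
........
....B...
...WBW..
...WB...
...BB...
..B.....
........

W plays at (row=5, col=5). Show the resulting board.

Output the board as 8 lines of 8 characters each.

Place W at (5,5); scan 8 dirs for brackets.
Dir NW: opp run (4,4) capped by W -> flip
Dir N: first cell '.' (not opp) -> no flip
Dir NE: first cell '.' (not opp) -> no flip
Dir W: opp run (5,4) (5,3), next='.' -> no flip
Dir E: first cell '.' (not opp) -> no flip
Dir SW: first cell '.' (not opp) -> no flip
Dir S: first cell '.' (not opp) -> no flip
Dir SE: first cell '.' (not opp) -> no flip
All flips: (4,4)

Answer: ........
........
....B...
...WBW..
...WW...
...BBW..
..B.....
........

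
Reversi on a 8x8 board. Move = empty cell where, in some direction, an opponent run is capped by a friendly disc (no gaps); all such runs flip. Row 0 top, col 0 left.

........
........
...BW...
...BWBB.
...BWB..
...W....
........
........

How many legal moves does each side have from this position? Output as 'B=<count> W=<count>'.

Answer: B=6 W=10

Derivation:
-- B to move --
(1,3): flips 1 -> legal
(1,4): no bracket -> illegal
(1,5): flips 1 -> legal
(2,5): flips 2 -> legal
(4,2): no bracket -> illegal
(5,2): no bracket -> illegal
(5,4): no bracket -> illegal
(5,5): flips 1 -> legal
(6,2): flips 2 -> legal
(6,3): flips 1 -> legal
(6,4): no bracket -> illegal
B mobility = 6
-- W to move --
(1,2): flips 1 -> legal
(1,3): flips 3 -> legal
(1,4): no bracket -> illegal
(2,2): flips 2 -> legal
(2,5): no bracket -> illegal
(2,6): flips 1 -> legal
(2,7): no bracket -> illegal
(3,2): flips 1 -> legal
(3,7): flips 2 -> legal
(4,2): flips 2 -> legal
(4,6): flips 2 -> legal
(4,7): no bracket -> illegal
(5,2): flips 1 -> legal
(5,4): no bracket -> illegal
(5,5): no bracket -> illegal
(5,6): flips 1 -> legal
W mobility = 10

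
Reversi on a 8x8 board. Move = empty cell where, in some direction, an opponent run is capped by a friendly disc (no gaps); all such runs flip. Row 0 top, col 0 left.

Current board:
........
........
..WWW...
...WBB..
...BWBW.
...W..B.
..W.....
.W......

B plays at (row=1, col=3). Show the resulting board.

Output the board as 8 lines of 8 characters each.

Answer: ........
...B....
..WBB...
...BBB..
...BWBW.
...W..B.
..W.....
.W......

Derivation:
Place B at (1,3); scan 8 dirs for brackets.
Dir NW: first cell '.' (not opp) -> no flip
Dir N: first cell '.' (not opp) -> no flip
Dir NE: first cell '.' (not opp) -> no flip
Dir W: first cell '.' (not opp) -> no flip
Dir E: first cell '.' (not opp) -> no flip
Dir SW: opp run (2,2), next='.' -> no flip
Dir S: opp run (2,3) (3,3) capped by B -> flip
Dir SE: opp run (2,4) capped by B -> flip
All flips: (2,3) (2,4) (3,3)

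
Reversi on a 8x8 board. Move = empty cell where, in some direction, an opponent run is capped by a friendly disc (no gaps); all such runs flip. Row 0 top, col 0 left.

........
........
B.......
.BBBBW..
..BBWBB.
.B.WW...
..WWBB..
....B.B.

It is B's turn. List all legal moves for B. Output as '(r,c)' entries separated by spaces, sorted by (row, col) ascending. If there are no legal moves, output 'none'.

Answer: (2,4) (2,5) (3,6) (5,2) (5,5) (6,1) (7,2) (7,3)

Derivation:
(2,4): flips 1 -> legal
(2,5): flips 1 -> legal
(2,6): no bracket -> illegal
(3,6): flips 1 -> legal
(5,2): flips 1 -> legal
(5,5): flips 1 -> legal
(6,1): flips 2 -> legal
(7,1): no bracket -> illegal
(7,2): flips 2 -> legal
(7,3): flips 3 -> legal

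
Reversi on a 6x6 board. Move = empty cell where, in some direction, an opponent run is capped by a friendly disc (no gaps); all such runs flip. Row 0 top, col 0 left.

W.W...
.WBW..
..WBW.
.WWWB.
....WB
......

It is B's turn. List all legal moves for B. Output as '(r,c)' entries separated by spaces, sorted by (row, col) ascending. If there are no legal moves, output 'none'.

(0,1): no bracket -> illegal
(0,3): flips 1 -> legal
(0,4): no bracket -> illegal
(1,0): flips 1 -> legal
(1,4): flips 2 -> legal
(1,5): no bracket -> illegal
(2,0): no bracket -> illegal
(2,1): flips 1 -> legal
(2,5): flips 1 -> legal
(3,0): flips 3 -> legal
(3,5): no bracket -> illegal
(4,0): no bracket -> illegal
(4,1): flips 1 -> legal
(4,2): flips 2 -> legal
(4,3): flips 2 -> legal
(5,3): no bracket -> illegal
(5,4): flips 1 -> legal
(5,5): no bracket -> illegal

Answer: (0,3) (1,0) (1,4) (2,1) (2,5) (3,0) (4,1) (4,2) (4,3) (5,4)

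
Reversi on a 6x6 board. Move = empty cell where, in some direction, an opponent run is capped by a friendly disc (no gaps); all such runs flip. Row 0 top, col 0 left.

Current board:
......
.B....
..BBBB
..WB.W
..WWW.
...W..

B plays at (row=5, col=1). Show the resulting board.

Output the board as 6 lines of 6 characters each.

Answer: ......
.B....
..BBBB
..WB.W
..BWW.
.B.W..

Derivation:
Place B at (5,1); scan 8 dirs for brackets.
Dir NW: first cell '.' (not opp) -> no flip
Dir N: first cell '.' (not opp) -> no flip
Dir NE: opp run (4,2) capped by B -> flip
Dir W: first cell '.' (not opp) -> no flip
Dir E: first cell '.' (not opp) -> no flip
Dir SW: edge -> no flip
Dir S: edge -> no flip
Dir SE: edge -> no flip
All flips: (4,2)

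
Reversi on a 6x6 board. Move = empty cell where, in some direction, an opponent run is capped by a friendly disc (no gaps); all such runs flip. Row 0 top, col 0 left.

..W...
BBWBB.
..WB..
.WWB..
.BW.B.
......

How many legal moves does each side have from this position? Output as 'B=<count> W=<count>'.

-- B to move --
(0,1): flips 1 -> legal
(0,3): no bracket -> illegal
(2,0): no bracket -> illegal
(2,1): flips 2 -> legal
(3,0): flips 2 -> legal
(4,0): flips 2 -> legal
(4,3): flips 1 -> legal
(5,1): flips 1 -> legal
(5,2): no bracket -> illegal
(5,3): no bracket -> illegal
B mobility = 6
-- W to move --
(0,0): flips 1 -> legal
(0,1): no bracket -> illegal
(0,3): no bracket -> illegal
(0,4): flips 1 -> legal
(0,5): flips 2 -> legal
(1,5): flips 2 -> legal
(2,0): flips 1 -> legal
(2,1): no bracket -> illegal
(2,4): flips 3 -> legal
(2,5): no bracket -> illegal
(3,0): no bracket -> illegal
(3,4): flips 2 -> legal
(3,5): no bracket -> illegal
(4,0): flips 1 -> legal
(4,3): no bracket -> illegal
(4,5): no bracket -> illegal
(5,0): flips 1 -> legal
(5,1): flips 1 -> legal
(5,2): no bracket -> illegal
(5,3): no bracket -> illegal
(5,4): no bracket -> illegal
(5,5): flips 2 -> legal
W mobility = 11

Answer: B=6 W=11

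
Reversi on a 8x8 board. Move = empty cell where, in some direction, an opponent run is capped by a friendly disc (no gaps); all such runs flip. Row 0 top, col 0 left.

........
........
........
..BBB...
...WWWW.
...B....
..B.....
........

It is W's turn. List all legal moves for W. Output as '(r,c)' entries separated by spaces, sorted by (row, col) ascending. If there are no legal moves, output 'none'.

(2,1): flips 1 -> legal
(2,2): flips 1 -> legal
(2,3): flips 2 -> legal
(2,4): flips 1 -> legal
(2,5): flips 1 -> legal
(3,1): no bracket -> illegal
(3,5): no bracket -> illegal
(4,1): no bracket -> illegal
(4,2): no bracket -> illegal
(5,1): no bracket -> illegal
(5,2): no bracket -> illegal
(5,4): no bracket -> illegal
(6,1): no bracket -> illegal
(6,3): flips 1 -> legal
(6,4): no bracket -> illegal
(7,1): flips 2 -> legal
(7,2): no bracket -> illegal
(7,3): no bracket -> illegal

Answer: (2,1) (2,2) (2,3) (2,4) (2,5) (6,3) (7,1)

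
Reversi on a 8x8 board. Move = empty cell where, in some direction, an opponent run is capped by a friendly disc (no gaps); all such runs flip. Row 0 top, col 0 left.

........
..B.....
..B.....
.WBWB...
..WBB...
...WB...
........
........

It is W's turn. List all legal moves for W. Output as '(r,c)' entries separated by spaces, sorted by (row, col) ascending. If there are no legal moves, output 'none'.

(0,1): no bracket -> illegal
(0,2): flips 3 -> legal
(0,3): no bracket -> illegal
(1,1): flips 1 -> legal
(1,3): flips 1 -> legal
(2,1): no bracket -> illegal
(2,3): no bracket -> illegal
(2,4): no bracket -> illegal
(2,5): no bracket -> illegal
(3,5): flips 2 -> legal
(4,1): no bracket -> illegal
(4,5): flips 2 -> legal
(5,2): no bracket -> illegal
(5,5): flips 2 -> legal
(6,3): no bracket -> illegal
(6,4): no bracket -> illegal
(6,5): no bracket -> illegal

Answer: (0,2) (1,1) (1,3) (3,5) (4,5) (5,5)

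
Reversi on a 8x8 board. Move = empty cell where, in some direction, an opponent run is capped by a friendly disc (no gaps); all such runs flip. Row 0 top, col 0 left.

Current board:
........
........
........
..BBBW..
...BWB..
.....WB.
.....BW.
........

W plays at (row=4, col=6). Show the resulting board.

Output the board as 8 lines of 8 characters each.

Place W at (4,6); scan 8 dirs for brackets.
Dir NW: first cell 'W' (not opp) -> no flip
Dir N: first cell '.' (not opp) -> no flip
Dir NE: first cell '.' (not opp) -> no flip
Dir W: opp run (4,5) capped by W -> flip
Dir E: first cell '.' (not opp) -> no flip
Dir SW: first cell 'W' (not opp) -> no flip
Dir S: opp run (5,6) capped by W -> flip
Dir SE: first cell '.' (not opp) -> no flip
All flips: (4,5) (5,6)

Answer: ........
........
........
..BBBW..
...BWWW.
.....WW.
.....BW.
........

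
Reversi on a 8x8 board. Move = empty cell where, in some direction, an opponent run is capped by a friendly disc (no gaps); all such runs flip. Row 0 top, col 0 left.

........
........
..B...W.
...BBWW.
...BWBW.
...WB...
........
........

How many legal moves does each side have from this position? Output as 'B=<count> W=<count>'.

Answer: B=7 W=8

Derivation:
-- B to move --
(1,5): no bracket -> illegal
(1,6): no bracket -> illegal
(1,7): no bracket -> illegal
(2,4): no bracket -> illegal
(2,5): flips 1 -> legal
(2,7): flips 1 -> legal
(3,7): flips 2 -> legal
(4,2): no bracket -> illegal
(4,7): flips 1 -> legal
(5,2): flips 1 -> legal
(5,5): flips 1 -> legal
(5,6): no bracket -> illegal
(5,7): no bracket -> illegal
(6,2): no bracket -> illegal
(6,3): flips 1 -> legal
(6,4): no bracket -> illegal
B mobility = 7
-- W to move --
(1,1): flips 2 -> legal
(1,2): no bracket -> illegal
(1,3): no bracket -> illegal
(2,1): no bracket -> illegal
(2,3): flips 2 -> legal
(2,4): flips 1 -> legal
(2,5): no bracket -> illegal
(3,1): no bracket -> illegal
(3,2): flips 2 -> legal
(4,2): flips 1 -> legal
(5,2): no bracket -> illegal
(5,5): flips 2 -> legal
(5,6): no bracket -> illegal
(6,3): flips 2 -> legal
(6,4): flips 1 -> legal
(6,5): no bracket -> illegal
W mobility = 8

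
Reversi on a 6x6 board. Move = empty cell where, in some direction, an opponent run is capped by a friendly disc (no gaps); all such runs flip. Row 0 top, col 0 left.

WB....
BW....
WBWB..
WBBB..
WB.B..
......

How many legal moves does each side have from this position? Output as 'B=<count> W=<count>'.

-- B to move --
(0,2): no bracket -> illegal
(1,2): flips 2 -> legal
(1,3): flips 1 -> legal
(5,0): flips 3 -> legal
(5,1): no bracket -> illegal
B mobility = 3
-- W to move --
(0,2): flips 1 -> legal
(1,2): flips 1 -> legal
(1,3): no bracket -> illegal
(1,4): no bracket -> illegal
(2,4): flips 1 -> legal
(3,4): flips 3 -> legal
(4,2): flips 3 -> legal
(4,4): flips 1 -> legal
(5,0): no bracket -> illegal
(5,1): flips 3 -> legal
(5,2): flips 1 -> legal
(5,3): no bracket -> illegal
(5,4): no bracket -> illegal
W mobility = 8

Answer: B=3 W=8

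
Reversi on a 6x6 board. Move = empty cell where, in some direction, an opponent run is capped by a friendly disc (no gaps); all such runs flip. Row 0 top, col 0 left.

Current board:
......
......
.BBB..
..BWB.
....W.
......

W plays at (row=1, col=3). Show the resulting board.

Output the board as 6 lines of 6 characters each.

Place W at (1,3); scan 8 dirs for brackets.
Dir NW: first cell '.' (not opp) -> no flip
Dir N: first cell '.' (not opp) -> no flip
Dir NE: first cell '.' (not opp) -> no flip
Dir W: first cell '.' (not opp) -> no flip
Dir E: first cell '.' (not opp) -> no flip
Dir SW: opp run (2,2), next='.' -> no flip
Dir S: opp run (2,3) capped by W -> flip
Dir SE: first cell '.' (not opp) -> no flip
All flips: (2,3)

Answer: ......
...W..
.BBW..
..BWB.
....W.
......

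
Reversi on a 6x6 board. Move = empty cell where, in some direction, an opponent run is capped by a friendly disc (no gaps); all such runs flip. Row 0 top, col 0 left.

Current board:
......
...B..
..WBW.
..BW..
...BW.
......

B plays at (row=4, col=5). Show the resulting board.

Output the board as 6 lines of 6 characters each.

Answer: ......
...B..
..WBW.
..BW..
...BBB
......

Derivation:
Place B at (4,5); scan 8 dirs for brackets.
Dir NW: first cell '.' (not opp) -> no flip
Dir N: first cell '.' (not opp) -> no flip
Dir NE: edge -> no flip
Dir W: opp run (4,4) capped by B -> flip
Dir E: edge -> no flip
Dir SW: first cell '.' (not opp) -> no flip
Dir S: first cell '.' (not opp) -> no flip
Dir SE: edge -> no flip
All flips: (4,4)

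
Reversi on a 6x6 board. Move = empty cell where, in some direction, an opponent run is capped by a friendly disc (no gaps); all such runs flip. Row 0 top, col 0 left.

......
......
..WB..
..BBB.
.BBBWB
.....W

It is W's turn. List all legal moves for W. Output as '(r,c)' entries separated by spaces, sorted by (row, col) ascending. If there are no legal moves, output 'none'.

(1,2): no bracket -> illegal
(1,3): no bracket -> illegal
(1,4): no bracket -> illegal
(2,1): no bracket -> illegal
(2,4): flips 2 -> legal
(2,5): no bracket -> illegal
(3,0): no bracket -> illegal
(3,1): no bracket -> illegal
(3,5): flips 1 -> legal
(4,0): flips 3 -> legal
(5,0): no bracket -> illegal
(5,1): no bracket -> illegal
(5,2): flips 2 -> legal
(5,3): no bracket -> illegal
(5,4): no bracket -> illegal

Answer: (2,4) (3,5) (4,0) (5,2)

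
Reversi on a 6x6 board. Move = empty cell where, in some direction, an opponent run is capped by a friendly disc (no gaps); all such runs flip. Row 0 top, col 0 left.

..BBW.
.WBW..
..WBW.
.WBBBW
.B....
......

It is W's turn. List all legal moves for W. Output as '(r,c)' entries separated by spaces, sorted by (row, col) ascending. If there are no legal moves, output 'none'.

(0,1): flips 2 -> legal
(1,4): no bracket -> illegal
(2,1): no bracket -> illegal
(2,5): no bracket -> illegal
(3,0): no bracket -> illegal
(4,0): no bracket -> illegal
(4,2): flips 2 -> legal
(4,3): flips 2 -> legal
(4,4): flips 2 -> legal
(4,5): no bracket -> illegal
(5,0): no bracket -> illegal
(5,1): flips 1 -> legal
(5,2): no bracket -> illegal

Answer: (0,1) (4,2) (4,3) (4,4) (5,1)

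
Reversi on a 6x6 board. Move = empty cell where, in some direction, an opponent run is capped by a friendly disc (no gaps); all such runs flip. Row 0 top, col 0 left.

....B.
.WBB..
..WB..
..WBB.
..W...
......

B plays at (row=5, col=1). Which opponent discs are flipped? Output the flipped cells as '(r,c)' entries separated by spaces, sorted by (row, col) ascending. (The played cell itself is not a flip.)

Answer: (4,2)

Derivation:
Dir NW: first cell '.' (not opp) -> no flip
Dir N: first cell '.' (not opp) -> no flip
Dir NE: opp run (4,2) capped by B -> flip
Dir W: first cell '.' (not opp) -> no flip
Dir E: first cell '.' (not opp) -> no flip
Dir SW: edge -> no flip
Dir S: edge -> no flip
Dir SE: edge -> no flip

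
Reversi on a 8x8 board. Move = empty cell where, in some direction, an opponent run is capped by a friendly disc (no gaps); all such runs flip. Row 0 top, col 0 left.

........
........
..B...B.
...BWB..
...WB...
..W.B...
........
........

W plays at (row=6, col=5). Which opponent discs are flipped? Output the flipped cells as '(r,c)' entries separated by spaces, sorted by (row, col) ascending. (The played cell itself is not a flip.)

Answer: (5,4)

Derivation:
Dir NW: opp run (5,4) capped by W -> flip
Dir N: first cell '.' (not opp) -> no flip
Dir NE: first cell '.' (not opp) -> no flip
Dir W: first cell '.' (not opp) -> no flip
Dir E: first cell '.' (not opp) -> no flip
Dir SW: first cell '.' (not opp) -> no flip
Dir S: first cell '.' (not opp) -> no flip
Dir SE: first cell '.' (not opp) -> no flip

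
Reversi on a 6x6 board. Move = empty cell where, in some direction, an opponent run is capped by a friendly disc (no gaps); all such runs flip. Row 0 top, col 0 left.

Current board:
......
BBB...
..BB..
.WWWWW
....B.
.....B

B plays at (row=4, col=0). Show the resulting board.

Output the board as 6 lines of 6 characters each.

Answer: ......
BBB...
..BB..
.BWWWW
B...B.
.....B

Derivation:
Place B at (4,0); scan 8 dirs for brackets.
Dir NW: edge -> no flip
Dir N: first cell '.' (not opp) -> no flip
Dir NE: opp run (3,1) capped by B -> flip
Dir W: edge -> no flip
Dir E: first cell '.' (not opp) -> no flip
Dir SW: edge -> no flip
Dir S: first cell '.' (not opp) -> no flip
Dir SE: first cell '.' (not opp) -> no flip
All flips: (3,1)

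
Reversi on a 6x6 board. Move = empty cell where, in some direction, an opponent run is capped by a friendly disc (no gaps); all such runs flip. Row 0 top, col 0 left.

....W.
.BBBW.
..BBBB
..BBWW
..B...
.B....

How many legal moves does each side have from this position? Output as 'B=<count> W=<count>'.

Answer: B=6 W=6

Derivation:
-- B to move --
(0,3): flips 1 -> legal
(0,5): flips 1 -> legal
(1,5): flips 1 -> legal
(4,3): flips 1 -> legal
(4,4): flips 1 -> legal
(4,5): flips 2 -> legal
B mobility = 6
-- W to move --
(0,0): no bracket -> illegal
(0,1): flips 2 -> legal
(0,2): flips 2 -> legal
(0,3): no bracket -> illegal
(1,0): flips 3 -> legal
(1,5): flips 1 -> legal
(2,0): no bracket -> illegal
(2,1): no bracket -> illegal
(3,1): flips 4 -> legal
(4,0): no bracket -> illegal
(4,1): flips 2 -> legal
(4,3): no bracket -> illegal
(4,4): no bracket -> illegal
(5,0): no bracket -> illegal
(5,2): no bracket -> illegal
(5,3): no bracket -> illegal
W mobility = 6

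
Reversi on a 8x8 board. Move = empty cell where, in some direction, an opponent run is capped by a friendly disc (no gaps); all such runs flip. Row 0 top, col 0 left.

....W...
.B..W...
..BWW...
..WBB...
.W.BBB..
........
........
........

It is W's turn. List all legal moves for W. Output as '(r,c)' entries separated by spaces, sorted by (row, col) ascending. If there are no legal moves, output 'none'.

Answer: (1,2) (2,1) (3,5) (4,2) (5,3) (5,4) (5,6)

Derivation:
(0,0): no bracket -> illegal
(0,1): no bracket -> illegal
(0,2): no bracket -> illegal
(1,0): no bracket -> illegal
(1,2): flips 1 -> legal
(1,3): no bracket -> illegal
(2,0): no bracket -> illegal
(2,1): flips 1 -> legal
(2,5): no bracket -> illegal
(3,1): no bracket -> illegal
(3,5): flips 2 -> legal
(3,6): no bracket -> illegal
(4,2): flips 1 -> legal
(4,6): no bracket -> illegal
(5,2): no bracket -> illegal
(5,3): flips 2 -> legal
(5,4): flips 3 -> legal
(5,5): no bracket -> illegal
(5,6): flips 2 -> legal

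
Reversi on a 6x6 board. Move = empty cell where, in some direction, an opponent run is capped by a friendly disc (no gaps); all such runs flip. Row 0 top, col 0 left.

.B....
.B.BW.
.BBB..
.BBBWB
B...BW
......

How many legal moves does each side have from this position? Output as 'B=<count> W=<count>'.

-- B to move --
(0,3): no bracket -> illegal
(0,4): no bracket -> illegal
(0,5): flips 1 -> legal
(1,5): flips 1 -> legal
(2,4): flips 1 -> legal
(2,5): no bracket -> illegal
(4,3): no bracket -> illegal
(5,4): no bracket -> illegal
(5,5): flips 1 -> legal
B mobility = 4
-- W to move --
(0,0): no bracket -> illegal
(0,2): no bracket -> illegal
(0,3): no bracket -> illegal
(0,4): no bracket -> illegal
(1,0): no bracket -> illegal
(1,2): flips 2 -> legal
(2,0): no bracket -> illegal
(2,4): no bracket -> illegal
(2,5): flips 1 -> legal
(3,0): flips 3 -> legal
(4,1): flips 2 -> legal
(4,2): no bracket -> illegal
(4,3): flips 1 -> legal
(5,0): no bracket -> illegal
(5,1): no bracket -> illegal
(5,3): no bracket -> illegal
(5,4): flips 1 -> legal
(5,5): no bracket -> illegal
W mobility = 6

Answer: B=4 W=6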